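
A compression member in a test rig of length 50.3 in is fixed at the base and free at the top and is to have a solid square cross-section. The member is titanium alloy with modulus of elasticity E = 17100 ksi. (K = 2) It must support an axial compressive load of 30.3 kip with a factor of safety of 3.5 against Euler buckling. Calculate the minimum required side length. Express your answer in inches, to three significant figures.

Required P_cr = n·P = 3.5 × 30.3 = 106.0 kip
L_e = K·L = 2 × 50.3 = 100.6 in
Required I = P_cr·L_e²/(π²E) = 1.060×10^5 × 100.6² / (π² × 1.71×10^7) = 6.359 in⁴
Solid square: I = a⁴/12  ⇒  a = (12I)^(1/4) = (12×6.359)^(1/4) = 2.96 in

a ≈ 2.96 in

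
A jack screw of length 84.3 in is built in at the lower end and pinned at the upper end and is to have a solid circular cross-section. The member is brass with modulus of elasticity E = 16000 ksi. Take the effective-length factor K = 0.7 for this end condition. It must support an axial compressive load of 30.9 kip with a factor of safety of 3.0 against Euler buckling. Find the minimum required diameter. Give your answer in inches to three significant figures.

Required P_cr = n·P = 3.0 × 30.9 = 92.70 kip
L_e = K·L = 0.7 × 84.3 = 59.01 in
Required I = P_cr·L_e²/(π²E) = 9.270×10^4 × 59.01² / (π² × 1.60×10^7) = 2.044 in⁴
Solid circle: I = πd⁴/64  ⇒  d = (64I/π)^(1/4) = (64×2.044/π)^(1/4) = 2.54 in

d ≈ 2.54 in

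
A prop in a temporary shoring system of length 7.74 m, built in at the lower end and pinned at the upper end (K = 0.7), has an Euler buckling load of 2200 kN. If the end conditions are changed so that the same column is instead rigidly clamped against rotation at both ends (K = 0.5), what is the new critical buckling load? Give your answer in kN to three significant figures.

P_cr ≈ 4310 kN

P_cr ∝ 1/K², so P_cr,new = P_cr,old × (K_old/K_new)² = 2200 × (0.7/0.5)²
= 2200 × 1.960 = 4310 kN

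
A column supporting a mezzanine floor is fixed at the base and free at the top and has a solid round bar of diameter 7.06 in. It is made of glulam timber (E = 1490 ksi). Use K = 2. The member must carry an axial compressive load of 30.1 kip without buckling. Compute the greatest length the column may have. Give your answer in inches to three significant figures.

L_max ≈ 122 in

I = πd⁴/64 = π×7.06⁴/64 = 122.0 in⁴
At the buckling limit P_cr = P = 3.010×10^4 lb
From P_cr = π²EI/(K·L)²:  L = (1/K)·√(π²EI/P_cr) = (1/2)·√(π²×1.49×10^6×122.0/3.010×10^4)
L = 122 in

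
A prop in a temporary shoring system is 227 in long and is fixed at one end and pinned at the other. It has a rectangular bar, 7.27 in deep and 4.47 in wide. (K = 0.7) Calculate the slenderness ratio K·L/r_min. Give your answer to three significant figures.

For a rectangle r_min = b/√12 = 4.47/√12 = 1.290 in
L_e = K·L = 0.7 × 227 = 158.9 in
λ = L_e / r_min = 158.90 / 1.290 = 123

λ ≈ 123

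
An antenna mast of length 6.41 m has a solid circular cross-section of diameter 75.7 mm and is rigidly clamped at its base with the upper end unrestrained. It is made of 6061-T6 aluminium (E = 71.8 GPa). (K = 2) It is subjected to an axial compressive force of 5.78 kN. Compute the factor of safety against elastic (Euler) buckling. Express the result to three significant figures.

n ≈ 1.20

I = πd⁴/64 = π×75.7⁴/64 = 1.612×10^6 mm⁴
I = 1.612×10^6 mm⁴ = 1.612×10^-6 m⁴
Effective length L_e = K·L = 2 × 6.41 = 12.82 m
P_cr = π²EI / L_e² = π² × 71.8×10⁹ × 1.612×10^-6 / 12.82² = 6.950×10^3 N
Factor of safety n = P_cr / P = 6.9503 / 5.78 = 1.20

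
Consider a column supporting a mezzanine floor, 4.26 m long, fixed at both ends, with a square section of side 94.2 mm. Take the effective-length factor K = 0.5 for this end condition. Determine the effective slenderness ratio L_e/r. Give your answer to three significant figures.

I = a⁴/12 = 94.2⁴/12 = 6.562×10^6 mm⁴
A = 8.874×10^3 mm²;  r_min = √(I/A) = √(6.562×10^6/8.874×10^3) = 27.19 mm
L_e = K·L = 0.5 × 4.26 m = 2.130 m = 2130.0 mm
λ = L_e / r_min = 2130.0 / 27.19 = 78.3

λ ≈ 78.3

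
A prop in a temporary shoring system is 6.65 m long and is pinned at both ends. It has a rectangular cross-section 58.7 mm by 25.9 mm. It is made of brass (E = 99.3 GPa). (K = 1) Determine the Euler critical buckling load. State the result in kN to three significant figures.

Buckling occurs about the weak axis: I_min = h·b³/12 with b = 25.9 mm (the shorter side).
I_min = 58.7×25.9³/12 = 8.499×10^4 mm⁴
I = 8.499×10^4 mm⁴ = 8.499×10^-8 m⁴
Effective length L_e = K·L = 1 × 6.65 = 6.650 m
P_cr = π²EI / L_e² = π² × 99.3×10⁹ × 8.499×10^-8 / 6.650² = 1.883×10^3 N

P_cr ≈ 1.88 kN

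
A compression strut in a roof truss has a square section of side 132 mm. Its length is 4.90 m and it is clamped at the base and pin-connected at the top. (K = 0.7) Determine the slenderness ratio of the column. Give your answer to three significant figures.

λ ≈ 90.0

For a square r = a/√12 = 132/√12 = 38.11 mm
L_e = K·L = 0.7 × 4.90 m = 3.430 m = 3430.0 mm
λ = L_e / r_min = 3430.0 / 38.11 = 90.0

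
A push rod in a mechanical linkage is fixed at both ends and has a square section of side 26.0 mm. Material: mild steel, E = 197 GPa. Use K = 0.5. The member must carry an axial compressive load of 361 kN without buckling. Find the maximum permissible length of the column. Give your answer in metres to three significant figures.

L_max ≈ 0.906 m

I = a⁴/12 = 26.0⁴/12 = 3.808×10^4 mm⁴
I = 3.808×10^-8 m⁴
At the buckling limit P_cr = P = 3.610×10^5 N
From P_cr = π²EI/(K·L)²:  L = (1/K)·√(π²EI/P_cr) = (1/0.5)·√(π²×1.97×10^11×3.808×10^-8/3.610×10^5)
L = 0.906 m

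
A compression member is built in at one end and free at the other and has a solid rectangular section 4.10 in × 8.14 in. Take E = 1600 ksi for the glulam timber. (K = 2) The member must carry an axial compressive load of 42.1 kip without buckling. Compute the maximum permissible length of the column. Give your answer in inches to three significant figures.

L_max ≈ 66.2 in

Buckling occurs about the weak axis: I_min = h·b³/12 with b = 4.10 in (the shorter side).
I_min = 8.14×4.10³/12 = 46.75 in⁴
At the buckling limit P_cr = P = 4.210×10^4 lb
From P_cr = π²EI/(K·L)²:  L = (1/K)·√(π²EI/P_cr) = (1/2)·√(π²×1.60×10^6×46.75/4.210×10^4)
L = 66.2 in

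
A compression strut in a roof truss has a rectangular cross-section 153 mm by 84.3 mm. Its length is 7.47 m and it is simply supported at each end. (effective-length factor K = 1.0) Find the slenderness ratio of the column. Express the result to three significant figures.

λ ≈ 307

Buckling occurs about the weak axis: I_min = h·b³/12 with b = 84.3 mm (the shorter side).
I_min = 153×84.3³/12 = 7.638×10^6 mm⁴
A = 1.290×10^4 mm²;  r_min = √(I/A) = √(7.638×10^6/1.290×10^4) = 24.34 mm
L_e = K·L = 1 × 7.47 m = 7.470 m = 7470.0 mm
λ = L_e / r_min = 7470.0 / 24.34 = 307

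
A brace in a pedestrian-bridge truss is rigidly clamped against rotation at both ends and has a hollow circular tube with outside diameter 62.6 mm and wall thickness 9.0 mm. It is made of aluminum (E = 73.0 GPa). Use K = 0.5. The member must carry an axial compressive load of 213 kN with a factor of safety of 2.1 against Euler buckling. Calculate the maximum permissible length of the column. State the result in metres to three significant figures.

L_max ≈ 1.90 m

Inner diameter d_i = 62.6 − 2×9.0 = 44.60 mm
I = π(d_o⁴ − d_i⁴)/64 = π(62.6⁴ − 44.60⁴)/64 = 5.596×10^5 mm⁴
I = 5.596×10^-7 m⁴
Required critical load P_cr = n·P = 2.1 × 213 = 447.3 kN = 4.473×10^5 N
From P_cr = π²EI/(K·L)²:  L = (1/K)·√(π²EI/P_cr) = (1/0.5)·√(π²×7.30×10^10×5.596×10^-7/4.473×10^5)
L = 1.90 m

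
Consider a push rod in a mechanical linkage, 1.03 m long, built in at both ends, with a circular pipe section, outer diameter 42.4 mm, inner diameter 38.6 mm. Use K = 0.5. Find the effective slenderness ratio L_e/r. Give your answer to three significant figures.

λ ≈ 35.9

d_o = 42.4 mm, d_i = 38.6 mm
I = π(d_o⁴ − d_i⁴)/64 = π(42.4⁴ − 38.60⁴)/64 = 4.967×10^4 mm⁴
A = 241.7 mm²;  r_min = √(I/A) = √(4.967×10^4/241.7) = 14.33 mm
L_e = K·L = 0.5 × 1.03 m = 0.5150 m = 515.00 mm
λ = L_e / r_min = 515.00 / 14.33 = 35.9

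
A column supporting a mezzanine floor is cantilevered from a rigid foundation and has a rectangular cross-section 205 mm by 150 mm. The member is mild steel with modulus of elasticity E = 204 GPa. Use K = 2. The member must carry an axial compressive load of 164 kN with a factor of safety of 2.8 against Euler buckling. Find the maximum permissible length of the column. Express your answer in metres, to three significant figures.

Buckling occurs about the weak axis: I_min = h·b³/12 with b = 150 mm (the shorter side).
I_min = 205×150³/12 = 5.766×10^7 mm⁴
I = 5.766×10^-5 m⁴
Required critical load P_cr = n·P = 2.8 × 164 = 459.2 kN = 4.592×10^5 N
From P_cr = π²EI/(K·L)²:  L = (1/K)·√(π²EI/P_cr) = (1/2)·√(π²×2.04×10^11×5.766×10^-5/4.592×10^5)
L = 7.95 m

L_max ≈ 7.95 m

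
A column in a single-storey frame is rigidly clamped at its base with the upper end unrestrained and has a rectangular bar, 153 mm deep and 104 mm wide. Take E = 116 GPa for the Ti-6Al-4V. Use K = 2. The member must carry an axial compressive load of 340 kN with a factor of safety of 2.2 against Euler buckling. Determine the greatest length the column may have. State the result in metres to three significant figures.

L_max ≈ 2.34 m

Buckling occurs about the weak axis: I_min = h·b³/12 with b = 104 mm (the shorter side).
I_min = 153×104³/12 = 1.434×10^7 mm⁴
I = 1.434×10^-5 m⁴
Required critical load P_cr = n·P = 2.2 × 340 = 748.0 kN = 7.480×10^5 N
From P_cr = π²EI/(K·L)²:  L = (1/K)·√(π²EI/P_cr) = (1/2)·√(π²×1.16×10^11×1.434×10^-5/7.480×10^5)
L = 2.34 m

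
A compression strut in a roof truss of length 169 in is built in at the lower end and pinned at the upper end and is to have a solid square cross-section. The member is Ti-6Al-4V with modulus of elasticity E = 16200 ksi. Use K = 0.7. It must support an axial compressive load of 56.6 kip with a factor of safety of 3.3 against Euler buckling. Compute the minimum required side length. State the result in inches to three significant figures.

Required P_cr = n·P = 3.3 × 56.6 = 186.8 kip
L_e = K·L = 0.7 × 169 = 118.3 in
Required I = P_cr·L_e²/(π²E) = 1.868×10^5 × 118.3² / (π² × 1.62×10^7) = 16.35 in⁴
Solid square: I = a⁴/12  ⇒  a = (12I)^(1/4) = (12×16.35)^(1/4) = 3.74 in

a ≈ 3.74 in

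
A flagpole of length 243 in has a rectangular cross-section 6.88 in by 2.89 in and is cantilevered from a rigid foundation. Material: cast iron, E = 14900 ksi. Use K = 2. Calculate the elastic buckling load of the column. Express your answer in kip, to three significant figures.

P_cr ≈ 8.62 kip

Buckling occurs about the weak axis: I_min = h·b³/12 with b = 2.89 in (the shorter side).
I_min = 6.88×2.89³/12 = 13.84 in⁴
Effective length L_e = K·L = 2 × 243 = 486.0 in
P_cr = π²EI / L_e² = π² × 14900×10³ × 13.84 / 486.0² = 8.616×10^3 lb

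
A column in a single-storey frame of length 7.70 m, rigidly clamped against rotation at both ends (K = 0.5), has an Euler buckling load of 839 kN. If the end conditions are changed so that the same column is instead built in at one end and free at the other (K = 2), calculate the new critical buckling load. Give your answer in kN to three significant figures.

P_cr ∝ 1/K², so P_cr,new = P_cr,old × (K_old/K_new)² = 839 × (0.5/2)²
= 839 × 0.06250 = 52.4 kN

P_cr ≈ 52.4 kN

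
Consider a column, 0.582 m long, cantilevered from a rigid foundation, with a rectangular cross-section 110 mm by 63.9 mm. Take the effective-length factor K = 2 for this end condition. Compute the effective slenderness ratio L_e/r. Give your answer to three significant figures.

λ ≈ 63.1

For a rectangle r_min = b/√12 = 63.9/√12 = 18.45 mm
L_e = K·L = 2 × 0.582 m = 1.164 m = 1164.0 mm
λ = L_e / r_min = 1164.0 / 18.45 = 63.1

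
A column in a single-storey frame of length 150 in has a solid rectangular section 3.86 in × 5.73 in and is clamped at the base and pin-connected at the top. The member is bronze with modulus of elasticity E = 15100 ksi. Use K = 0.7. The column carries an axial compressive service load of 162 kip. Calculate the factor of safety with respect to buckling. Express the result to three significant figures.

n ≈ 2.29

Buckling occurs about the weak axis: I_min = h·b³/12 with b = 3.86 in (the shorter side).
I_min = 5.73×3.86³/12 = 27.46 in⁴
Effective length L_e = K·L = 0.7 × 150 = 105.0 in
P_cr = π²EI / L_e² = π² × 15100×10³ × 27.46 / 105.0² = 3.712×10^5 lb
Factor of safety n = P_cr / P = 371.22 / 162 = 2.29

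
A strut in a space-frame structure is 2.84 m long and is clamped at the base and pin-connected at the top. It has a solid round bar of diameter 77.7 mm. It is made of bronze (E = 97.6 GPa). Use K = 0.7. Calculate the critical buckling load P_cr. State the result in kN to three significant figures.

I = πd⁴/64 = π×77.7⁴/64 = 1.789×10^6 mm⁴
I = 1.789×10^6 mm⁴ = 1.789×10^-6 m⁴
Effective length L_e = K·L = 0.7 × 2.84 = 1.988 m
P_cr = π²EI / L_e² = π² × 97.6×10⁹ × 1.789×10^-6 / 1.988² = 4.361×10^5 N

P_cr ≈ 436 kN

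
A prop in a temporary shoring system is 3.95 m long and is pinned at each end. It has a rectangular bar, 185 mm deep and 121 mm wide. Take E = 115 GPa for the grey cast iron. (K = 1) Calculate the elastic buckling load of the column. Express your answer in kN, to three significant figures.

Buckling occurs about the weak axis: I_min = h·b³/12 with b = 121 mm (the shorter side).
I_min = 185×121³/12 = 2.731×10^7 mm⁴
I = 2.731×10^7 mm⁴ = 2.731×10^-5 m⁴
Effective length L_e = K·L = 1 × 3.95 = 3.950 m
P_cr = π²EI / L_e² = π² × 115×10⁹ × 2.731×10^-5 / 3.950² = 1.987×10^6 N

P_cr ≈ 1990 kN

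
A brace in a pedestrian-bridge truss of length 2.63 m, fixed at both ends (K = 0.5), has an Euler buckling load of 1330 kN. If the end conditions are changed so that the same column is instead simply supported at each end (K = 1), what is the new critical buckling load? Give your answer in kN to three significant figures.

P_cr ∝ 1/K², so P_cr,new = P_cr,old × (K_old/K_new)² = 1330 × (0.5/1)²
= 1330 × 0.2500 = 332 kN

P_cr ≈ 332 kN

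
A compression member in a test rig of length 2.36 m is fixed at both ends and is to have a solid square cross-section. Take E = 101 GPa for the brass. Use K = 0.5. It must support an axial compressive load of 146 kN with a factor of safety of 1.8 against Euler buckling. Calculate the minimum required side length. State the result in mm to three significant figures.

a ≈ 45.8 mm

Required P_cr = n·P = 1.8 × 146 = 262.8 kN
L_e = K·L = 0.5 × 2.36 = 1.180 m
Required I = P_cr·L_e²/(π²E) = 2.628×10^5 × 1.180² / (π² × 1.01×10^11) = 3.671×10^-7 m⁴
I_req = 3.671×10^5 mm⁴
Solid square: I = a⁴/12  ⇒  a = (12I)^(1/4) = (12×3.671×10^5)^(1/4) = 45.8 mm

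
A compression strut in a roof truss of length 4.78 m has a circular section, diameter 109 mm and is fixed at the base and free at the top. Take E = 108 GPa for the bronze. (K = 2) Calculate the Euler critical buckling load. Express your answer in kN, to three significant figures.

I = πd⁴/64 = π×109⁴/64 = 6.929×10^6 mm⁴
I = 6.929×10^6 mm⁴ = 6.929×10^-6 m⁴
Effective length L_e = K·L = 2 × 4.78 = 9.560 m
P_cr = π²EI / L_e² = π² × 108×10⁹ × 6.929×10^-6 / 9.560² = 8.081×10^4 N

P_cr ≈ 80.8 kN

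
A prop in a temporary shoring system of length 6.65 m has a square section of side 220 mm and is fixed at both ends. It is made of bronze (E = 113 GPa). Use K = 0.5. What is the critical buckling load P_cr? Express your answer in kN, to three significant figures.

P_cr ≈ 19700 kN

I = a⁴/12 = 220⁴/12 = 1.952×10^8 mm⁴
I = 1.952×10^8 mm⁴ = 1.952×10^-4 m⁴
Effective length L_e = K·L = 0.5 × 6.65 = 3.325 m
P_cr = π²EI / L_e² = π² × 113×10⁹ × 1.952×10^-4 / 3.325² = 1.969×10^7 N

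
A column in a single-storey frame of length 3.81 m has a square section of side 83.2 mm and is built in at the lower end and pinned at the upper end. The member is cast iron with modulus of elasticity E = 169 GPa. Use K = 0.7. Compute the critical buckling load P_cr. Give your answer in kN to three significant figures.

I = a⁴/12 = 83.2⁴/12 = 3.993×10^6 mm⁴
I = 3.993×10^6 mm⁴ = 3.993×10^-6 m⁴
Effective length L_e = K·L = 0.7 × 3.81 = 2.667 m
P_cr = π²EI / L_e² = π² × 169×10⁹ × 3.993×10^-6 / 2.667² = 9.364×10^5 N

P_cr ≈ 936 kN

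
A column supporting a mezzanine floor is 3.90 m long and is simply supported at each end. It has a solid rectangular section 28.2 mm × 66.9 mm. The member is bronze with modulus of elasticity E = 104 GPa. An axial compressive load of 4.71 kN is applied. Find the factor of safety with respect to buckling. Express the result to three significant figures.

n ≈ 1.79

Buckling occurs about the weak axis: I_min = h·b³/12 with b = 28.2 mm (the shorter side).
I_min = 66.9×28.2³/12 = 1.250×10^5 mm⁴
I = 1.250×10^5 mm⁴ = 1.250×10^-7 m⁴
Effective length L_e = K·L = 1 × 3.90 = 3.900 m
P_cr = π²EI / L_e² = π² × 104×10⁹ × 1.250×10^-7 / 3.900² = 8.437×10^3 N
Factor of safety n = P_cr / P = 8.4372 / 4.71 = 1.79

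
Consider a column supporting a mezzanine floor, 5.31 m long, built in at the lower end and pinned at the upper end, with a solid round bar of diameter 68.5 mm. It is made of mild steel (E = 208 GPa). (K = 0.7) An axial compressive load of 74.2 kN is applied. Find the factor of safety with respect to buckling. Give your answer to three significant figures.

n ≈ 2.16

I = πd⁴/64 = π×68.5⁴/64 = 1.081×10^6 mm⁴
I = 1.081×10^6 mm⁴ = 1.081×10^-6 m⁴
Effective length L_e = K·L = 0.7 × 5.31 = 3.717 m
P_cr = π²EI / L_e² = π² × 208×10⁹ × 1.081×10^-6 / 3.717² = 1.606×10^5 N
Factor of safety n = P_cr / P = 160.59 / 74.2 = 2.16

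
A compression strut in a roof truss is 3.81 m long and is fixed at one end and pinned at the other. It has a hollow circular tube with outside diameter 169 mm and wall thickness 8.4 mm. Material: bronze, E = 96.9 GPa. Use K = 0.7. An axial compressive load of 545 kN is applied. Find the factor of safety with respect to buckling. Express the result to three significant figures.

Inner diameter d_i = 169 − 2×8.4 = 152.2 mm
I = π(d_o⁴ − d_i⁴)/64 = π(169⁴ − 152.2⁴)/64 = 1.370×10^7 mm⁴
I = 1.370×10^7 mm⁴ = 1.370×10^-5 m⁴
Effective length L_e = K·L = 0.7 × 3.81 = 2.667 m
P_cr = π²EI / L_e² = π² × 96.9×10⁹ × 1.370×10^-5 / 2.667² = 1.842×10^6 N
Factor of safety n = P_cr / P = 1842.2 / 545 = 3.38

n ≈ 3.38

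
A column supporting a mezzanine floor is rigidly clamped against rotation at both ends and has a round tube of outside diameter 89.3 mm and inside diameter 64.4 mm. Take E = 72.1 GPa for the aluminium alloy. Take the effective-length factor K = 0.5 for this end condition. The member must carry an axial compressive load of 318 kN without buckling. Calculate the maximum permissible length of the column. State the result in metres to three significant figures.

L_max ≈ 4.51 m

d_o = 89.3 mm, d_i = 64.4 mm
I = π(d_o⁴ − d_i⁴)/64 = π(89.3⁴ − 64.40⁴)/64 = 2.277×10^6 mm⁴
I = 2.277×10^-6 m⁴
At the buckling limit P_cr = P = 3.180×10^5 N
From P_cr = π²EI/(K·L)²:  L = (1/K)·√(π²EI/P_cr) = (1/0.5)·√(π²×7.21×10^10×2.277×10^-6/3.180×10^5)
L = 4.51 m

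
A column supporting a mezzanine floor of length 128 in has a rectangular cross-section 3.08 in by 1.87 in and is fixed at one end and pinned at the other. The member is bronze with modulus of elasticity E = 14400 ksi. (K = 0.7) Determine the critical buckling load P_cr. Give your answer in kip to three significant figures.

P_cr ≈ 29.7 kip

Buckling occurs about the weak axis: I_min = h·b³/12 with b = 1.87 in (the shorter side).
I_min = 3.08×1.87³/12 = 1.678 in⁴
Effective length L_e = K·L = 0.7 × 128 = 89.60 in
P_cr = π²EI / L_e² = π² × 14400×10³ × 1.678 / 89.60² = 2.971×10^4 lb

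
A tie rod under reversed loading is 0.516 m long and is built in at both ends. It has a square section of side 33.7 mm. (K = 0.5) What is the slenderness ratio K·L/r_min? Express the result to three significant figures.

λ ≈ 26.5

I = a⁴/12 = 33.7⁴/12 = 1.075×10^5 mm⁴
A = 1.136×10^3 mm²;  r_min = √(I/A) = √(1.075×10^5/1.136×10^3) = 9.728 mm
L_e = K·L = 0.5 × 0.516 m = 0.2580 m = 258.00 mm
λ = L_e / r_min = 258.00 / 9.728 = 26.5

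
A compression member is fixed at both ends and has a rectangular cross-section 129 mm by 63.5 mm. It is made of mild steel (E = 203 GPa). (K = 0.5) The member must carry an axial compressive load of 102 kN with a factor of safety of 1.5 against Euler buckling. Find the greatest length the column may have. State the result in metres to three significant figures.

L_max ≈ 12.0 m

Buckling occurs about the weak axis: I_min = h·b³/12 with b = 63.5 mm (the shorter side).
I_min = 129×63.5³/12 = 2.753×10^6 mm⁴
I = 2.753×10^-6 m⁴
Required critical load P_cr = n·P = 1.5 × 102 = 153.0 kN = 1.530×10^5 N
From P_cr = π²EI/(K·L)²:  L = (1/K)·√(π²EI/P_cr) = (1/0.5)·√(π²×2.03×10^11×2.753×10^-6/1.530×10^5)
L = 12.0 m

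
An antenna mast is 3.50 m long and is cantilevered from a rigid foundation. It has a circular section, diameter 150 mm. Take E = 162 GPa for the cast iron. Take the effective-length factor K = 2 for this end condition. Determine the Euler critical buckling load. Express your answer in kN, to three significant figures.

P_cr ≈ 811 kN

I = πd⁴/64 = π×150⁴/64 = 2.485×10^7 mm⁴
I = 2.485×10^7 mm⁴ = 2.485×10^-5 m⁴
Effective length L_e = K·L = 2 × 3.50 = 7.000 m
P_cr = π²EI / L_e² = π² × 162×10⁹ × 2.485×10^-5 / 7.000² = 8.109×10^5 N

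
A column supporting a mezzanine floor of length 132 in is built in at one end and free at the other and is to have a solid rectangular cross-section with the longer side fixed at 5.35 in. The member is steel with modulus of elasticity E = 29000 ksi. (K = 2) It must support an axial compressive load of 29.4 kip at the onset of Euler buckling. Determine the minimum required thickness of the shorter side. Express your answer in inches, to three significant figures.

L_e = K·L = 2 × 132 = 264.0 in
Required I = P_cr·L_e²/(π²E) = 2.940×10^4 × 264.0² / (π² × 2.90×10^7) = 7.159 in⁴
Rectangle, weak axis: I_min = h·b³/12 with h = 5.35 in fixed  ⇒  b = (12I/h)^(1/3) = 2.52 in

b ≈ 2.52 in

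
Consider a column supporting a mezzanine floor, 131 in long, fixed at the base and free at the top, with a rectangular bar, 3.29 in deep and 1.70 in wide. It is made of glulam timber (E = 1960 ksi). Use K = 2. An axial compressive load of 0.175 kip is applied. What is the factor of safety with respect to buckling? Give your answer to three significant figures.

n ≈ 2.17

Buckling occurs about the weak axis: I_min = h·b³/12 with b = 1.70 in (the shorter side).
I_min = 3.29×1.70³/12 = 1.347 in⁴
Effective length L_e = K·L = 2 × 131 = 262.0 in
P_cr = π²EI / L_e² = π² × 1960×10³ × 1.347 / 262.0² = 379.6 lb
Factor of safety n = P_cr / P = 0.37959 / 0.175 = 2.17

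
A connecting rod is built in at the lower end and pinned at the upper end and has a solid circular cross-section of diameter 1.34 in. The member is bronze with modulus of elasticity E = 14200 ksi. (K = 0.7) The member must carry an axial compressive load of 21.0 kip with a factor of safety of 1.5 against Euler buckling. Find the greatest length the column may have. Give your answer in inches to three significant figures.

I = πd⁴/64 = π×1.34⁴/64 = 0.1583 in⁴
Required critical load P_cr = n·P = 1.5 × 21.0 = 31.50 kip = 3.150×10^4 lb
From P_cr = π²EI/(K·L)²:  L = (1/K)·√(π²EI/P_cr) = (1/0.7)·√(π²×1.42×10^7×0.1583/3.150×10^4)
L = 37.9 in

L_max ≈ 37.9 in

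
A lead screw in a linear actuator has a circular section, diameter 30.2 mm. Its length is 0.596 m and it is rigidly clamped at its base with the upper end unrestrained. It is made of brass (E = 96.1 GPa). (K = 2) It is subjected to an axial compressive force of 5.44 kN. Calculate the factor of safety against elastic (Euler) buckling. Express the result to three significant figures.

I = πd⁴/64 = π×30.2⁴/64 = 4.083×10^4 mm⁴
I = 4.083×10^4 mm⁴ = 4.083×10^-8 m⁴
Effective length L_e = K·L = 2 × 0.596 = 1.192 m
P_cr = π²EI / L_e² = π² × 96.1×10⁹ × 4.083×10^-8 / 1.192² = 2.726×10^4 N
Factor of safety n = P_cr / P = 27.256 / 5.44 = 5.01

n ≈ 5.01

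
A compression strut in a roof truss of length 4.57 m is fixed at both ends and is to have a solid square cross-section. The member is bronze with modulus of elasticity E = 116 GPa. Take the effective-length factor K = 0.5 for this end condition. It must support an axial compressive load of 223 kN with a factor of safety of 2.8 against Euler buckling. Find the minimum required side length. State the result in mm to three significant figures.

a ≈ 76.5 mm

Required P_cr = n·P = 2.8 × 223 = 624.4 kN
L_e = K·L = 0.5 × 4.57 = 2.285 m
Required I = P_cr·L_e²/(π²E) = 6.244×10^5 × 2.285² / (π² × 1.16×10^11) = 2.848×10^-6 m⁴
I_req = 2.848×10^6 mm⁴
Solid square: I = a⁴/12  ⇒  a = (12I)^(1/4) = (12×2.848×10^6)^(1/4) = 76.5 mm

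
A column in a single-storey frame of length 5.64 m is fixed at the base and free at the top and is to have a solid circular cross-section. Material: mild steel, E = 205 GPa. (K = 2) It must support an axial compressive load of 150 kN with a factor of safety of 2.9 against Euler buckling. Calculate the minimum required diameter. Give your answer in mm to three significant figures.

Required P_cr = n·P = 2.9 × 150 = 435.0 kN
L_e = K·L = 2 × 5.64 = 11.28 m
Required I = P_cr·L_e²/(π²E) = 4.350×10^5 × 11.28² / (π² × 2.05×10^11) = 2.736×10^-5 m⁴
I_req = 2.736×10^7 mm⁴
Solid circle: I = πd⁴/64  ⇒  d = (64I/π)^(1/4) = (64×2.736×10^7/π)^(1/4) = 154 mm

d ≈ 154 mm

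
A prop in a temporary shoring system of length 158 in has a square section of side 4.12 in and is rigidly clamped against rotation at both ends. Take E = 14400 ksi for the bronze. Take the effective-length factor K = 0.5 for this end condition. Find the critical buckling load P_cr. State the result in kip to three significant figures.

P_cr ≈ 547 kip

I = a⁴/12 = 4.12⁴/12 = 24.01 in⁴
Effective length L_e = K·L = 0.5 × 158 = 79.00 in
P_cr = π²EI / L_e² = π² × 14400×10³ × 24.01 / 79.00² = 5.468×10^5 lb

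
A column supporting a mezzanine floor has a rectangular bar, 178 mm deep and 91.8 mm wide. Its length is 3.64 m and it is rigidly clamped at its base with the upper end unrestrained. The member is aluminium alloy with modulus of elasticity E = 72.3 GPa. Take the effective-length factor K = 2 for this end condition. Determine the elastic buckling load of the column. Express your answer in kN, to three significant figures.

P_cr ≈ 155 kN

Buckling occurs about the weak axis: I_min = h·b³/12 with b = 91.8 mm (the shorter side).
I_min = 178×91.8³/12 = 1.148×10^7 mm⁴
I = 1.148×10^7 mm⁴ = 1.148×10^-5 m⁴
Effective length L_e = K·L = 2 × 3.64 = 7.280 m
P_cr = π²EI / L_e² = π² × 72.3×10⁹ × 1.148×10^-5 / 7.280² = 1.545×10^5 N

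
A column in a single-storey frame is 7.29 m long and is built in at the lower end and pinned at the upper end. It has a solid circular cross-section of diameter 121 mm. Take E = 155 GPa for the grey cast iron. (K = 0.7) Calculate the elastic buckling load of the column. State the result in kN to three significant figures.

I = πd⁴/64 = π×121⁴/64 = 1.052×10^7 mm⁴
I = 1.052×10^7 mm⁴ = 1.052×10^-5 m⁴
Effective length L_e = K·L = 0.7 × 7.29 = 5.103 m
P_cr = π²EI / L_e² = π² × 155×10⁹ × 1.052×10^-5 / 5.103² = 6.181×10^5 N

P_cr ≈ 618 kN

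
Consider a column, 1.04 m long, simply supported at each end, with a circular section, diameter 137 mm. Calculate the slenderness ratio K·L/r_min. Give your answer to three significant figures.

λ ≈ 30.4

For a solid circle r = d/4 = 137/4 = 34.25 mm
L_e = K·L = 1 × 1.04 m = 1.040 m = 1040.0 mm
λ = L_e / r_min = 1040.0 / 34.25 = 30.4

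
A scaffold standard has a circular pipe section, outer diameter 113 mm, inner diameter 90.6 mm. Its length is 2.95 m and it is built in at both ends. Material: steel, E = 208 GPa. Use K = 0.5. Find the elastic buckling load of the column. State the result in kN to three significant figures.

P_cr ≈ 4430 kN

d_o = 113 mm, d_i = 90.6 mm
I = π(d_o⁴ − d_i⁴)/64 = π(113⁴ − 90.60⁴)/64 = 4.696×10^6 mm⁴
I = 4.696×10^6 mm⁴ = 4.696×10^-6 m⁴
Effective length L_e = K·L = 0.5 × 2.95 = 1.475 m
P_cr = π²EI / L_e² = π² × 208×10⁹ × 4.696×10^-6 / 1.475² = 4.431×10^6 N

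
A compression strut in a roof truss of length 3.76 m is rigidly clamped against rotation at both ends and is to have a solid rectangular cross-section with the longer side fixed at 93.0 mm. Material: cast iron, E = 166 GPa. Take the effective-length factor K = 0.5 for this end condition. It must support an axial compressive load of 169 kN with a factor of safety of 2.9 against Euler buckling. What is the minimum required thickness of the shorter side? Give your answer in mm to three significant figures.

b ≈ 51.5 mm

Required P_cr = n·P = 2.9 × 169 = 490.1 kN
L_e = K·L = 0.5 × 3.76 = 1.880 m
Required I = P_cr·L_e²/(π²E) = 4.901×10^5 × 1.880² / (π² × 1.66×10^11) = 1.057×10^-6 m⁴
I_req = 1.057×10^6 mm⁴
Rectangle, weak axis: I_min = h·b³/12 with h = 93.0 mm fixed  ⇒  b = (12I/h)^(1/3) = 51.5 mm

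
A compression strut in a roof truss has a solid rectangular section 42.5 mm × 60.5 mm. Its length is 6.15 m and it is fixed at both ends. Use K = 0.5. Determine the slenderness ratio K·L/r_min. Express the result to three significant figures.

λ ≈ 251

For a rectangle r_min = b/√12 = 42.5/√12 = 12.27 mm
L_e = K·L = 0.5 × 6.15 m = 3.075 m = 3075.0 mm
λ = L_e / r_min = 3075.0 / 12.27 = 251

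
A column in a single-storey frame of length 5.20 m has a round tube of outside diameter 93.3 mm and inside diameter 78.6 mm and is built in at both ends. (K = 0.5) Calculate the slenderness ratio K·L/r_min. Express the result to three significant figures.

d_o = 93.3 mm, d_i = 78.6 mm
I = π(d_o⁴ − d_i⁴)/64 = π(93.3⁴ − 78.60⁴)/64 = 1.846×10^6 mm⁴
A = 1.985×10^3 mm²;  r_min = √(I/A) = √(1.846×10^6/1.985×10^3) = 30.50 mm
L_e = K·L = 0.5 × 5.20 m = 2.600 m = 2600.0 mm
λ = L_e / r_min = 2600.0 / 30.50 = 85.2

λ ≈ 85.2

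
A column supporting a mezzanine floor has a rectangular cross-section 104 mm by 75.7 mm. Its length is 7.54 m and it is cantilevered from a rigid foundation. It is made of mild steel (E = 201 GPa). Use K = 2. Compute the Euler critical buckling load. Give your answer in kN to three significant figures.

P_cr ≈ 32.8 kN

Buckling occurs about the weak axis: I_min = h·b³/12 with b = 75.7 mm (the shorter side).
I_min = 104×75.7³/12 = 3.760×10^6 mm⁴
I = 3.760×10^6 mm⁴ = 3.760×10^-6 m⁴
Effective length L_e = K·L = 2 × 7.54 = 15.08 m
P_cr = π²EI / L_e² = π² × 201×10⁹ × 3.760×10^-6 / 15.08² = 3.280×10^4 N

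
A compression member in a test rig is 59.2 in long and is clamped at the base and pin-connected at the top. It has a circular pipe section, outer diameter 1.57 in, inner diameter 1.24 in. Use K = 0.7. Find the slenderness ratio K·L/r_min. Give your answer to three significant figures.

λ ≈ 82.9

d_o = 1.57 in, d_i = 1.24 in
I = π(d_o⁴ − d_i⁴)/64 = π(1.57⁴ − 1.240⁴)/64 = 0.1822 in⁴
A = 0.7283 in²;  r_min = √(I/A) = √(0.1822/0.7283) = 0.5002 in
L_e = K·L = 0.7 × 59.2 = 41.44 in
λ = L_e / r_min = 41.440 / 0.5002 = 82.9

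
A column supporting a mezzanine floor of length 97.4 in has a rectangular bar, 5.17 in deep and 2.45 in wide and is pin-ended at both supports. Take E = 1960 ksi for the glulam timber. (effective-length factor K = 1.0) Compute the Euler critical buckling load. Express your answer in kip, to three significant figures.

P_cr ≈ 12.9 kip

Buckling occurs about the weak axis: I_min = h·b³/12 with b = 2.45 in (the shorter side).
I_min = 5.17×2.45³/12 = 6.336 in⁴
Effective length L_e = K·L = 1 × 97.4 = 97.40 in
P_cr = π²EI / L_e² = π² × 1960×10³ × 6.336 / 97.40² = 1.292×10^4 lb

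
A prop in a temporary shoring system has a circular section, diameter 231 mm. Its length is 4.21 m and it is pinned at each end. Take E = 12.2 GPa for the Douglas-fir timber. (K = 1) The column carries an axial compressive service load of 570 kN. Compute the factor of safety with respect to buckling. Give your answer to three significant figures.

n ≈ 1.67

I = πd⁴/64 = π×231⁴/64 = 1.398×10^8 mm⁴
I = 1.398×10^8 mm⁴ = 1.398×10^-4 m⁴
Effective length L_e = K·L = 1 × 4.21 = 4.210 m
P_cr = π²EI / L_e² = π² × 12.2×10⁹ × 1.398×10^-4 / 4.210² = 9.495×10^5 N
Factor of safety n = P_cr / P = 949.54 / 570 = 1.67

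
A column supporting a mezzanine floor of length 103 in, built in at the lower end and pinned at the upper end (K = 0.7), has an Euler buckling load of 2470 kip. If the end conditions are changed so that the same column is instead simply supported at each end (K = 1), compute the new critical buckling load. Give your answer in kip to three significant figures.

P_cr ≈ 1210 kip

P_cr ∝ 1/K², so P_cr,new = P_cr,old × (K_old/K_new)² = 2470 × (0.7/1)²
= 2470 × 0.4900 = 1210 kip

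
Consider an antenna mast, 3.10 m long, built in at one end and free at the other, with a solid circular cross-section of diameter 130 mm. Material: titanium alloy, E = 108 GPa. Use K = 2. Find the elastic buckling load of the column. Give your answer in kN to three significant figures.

I = πd⁴/64 = π×130⁴/64 = 1.402×10^7 mm⁴
I = 1.402×10^7 mm⁴ = 1.402×10^-5 m⁴
Effective length L_e = K·L = 2 × 3.10 = 6.200 m
P_cr = π²EI / L_e² = π² × 108×10⁹ × 1.402×10^-5 / 6.200² = 3.888×10^5 N

P_cr ≈ 389 kN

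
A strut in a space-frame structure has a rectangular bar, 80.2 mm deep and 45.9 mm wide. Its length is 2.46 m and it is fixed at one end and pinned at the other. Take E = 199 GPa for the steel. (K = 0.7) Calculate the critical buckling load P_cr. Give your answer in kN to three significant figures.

P_cr ≈ 428 kN

Buckling occurs about the weak axis: I_min = h·b³/12 with b = 45.9 mm (the shorter side).
I_min = 80.2×45.9³/12 = 6.463×10^5 mm⁴
I = 6.463×10^5 mm⁴ = 6.463×10^-7 m⁴
Effective length L_e = K·L = 0.7 × 2.46 = 1.722 m
P_cr = π²EI / L_e² = π² × 199×10⁹ × 6.463×10^-7 / 1.722² = 4.281×10^5 N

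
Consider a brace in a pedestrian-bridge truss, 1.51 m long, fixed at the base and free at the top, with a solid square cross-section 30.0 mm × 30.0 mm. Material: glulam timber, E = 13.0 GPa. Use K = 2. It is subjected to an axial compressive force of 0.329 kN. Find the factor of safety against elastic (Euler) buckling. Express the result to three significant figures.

I = a⁴/12 = 30.0⁴/12 = 6.750×10^4 mm⁴
I = 6.750×10^4 mm⁴ = 6.750×10^-8 m⁴
Effective length L_e = K·L = 2 × 1.51 = 3.020 m
P_cr = π²EI / L_e² = π² × 13.0×10⁹ × 6.750×10^-8 / 3.020² = 949.6 N
Factor of safety n = P_cr / P = 0.94958 / 0.329 = 2.89

n ≈ 2.89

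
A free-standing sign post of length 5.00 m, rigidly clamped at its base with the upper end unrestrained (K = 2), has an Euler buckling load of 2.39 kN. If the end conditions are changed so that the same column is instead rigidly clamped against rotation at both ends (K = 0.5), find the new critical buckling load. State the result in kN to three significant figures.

P_cr ≈ 38.2 kN

P_cr ∝ 1/K², so P_cr,new = P_cr,old × (K_old/K_new)² = 2.39 × (2/0.5)²
= 2.39 × 16.00 = 38.2 kN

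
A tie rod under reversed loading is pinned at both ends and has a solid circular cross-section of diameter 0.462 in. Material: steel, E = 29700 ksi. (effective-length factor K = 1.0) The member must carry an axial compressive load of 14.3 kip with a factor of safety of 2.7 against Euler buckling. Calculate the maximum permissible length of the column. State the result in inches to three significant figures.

L_max ≈ 4.12 in

I = πd⁴/64 = π×0.462⁴/64 = 2.236×10^-3 in⁴
Required critical load P_cr = n·P = 2.7 × 14.3 = 38.61 kip = 3.861×10^4 lb
From P_cr = π²EI/(K·L)²:  L = (1/K)·√(π²EI/P_cr) = (1/1)·√(π²×2.97×10^7×2.236×10^-3/3.861×10^4)
L = 4.12 in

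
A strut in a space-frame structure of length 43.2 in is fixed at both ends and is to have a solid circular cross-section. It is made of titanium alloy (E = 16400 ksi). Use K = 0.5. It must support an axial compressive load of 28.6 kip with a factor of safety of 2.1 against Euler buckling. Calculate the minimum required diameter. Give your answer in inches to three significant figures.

Required P_cr = n·P = 2.1 × 28.6 = 60.06 kip
L_e = K·L = 0.5 × 43.2 = 21.60 in
Required I = P_cr·L_e²/(π²E) = 6.006×10^4 × 21.60² / (π² × 1.64×10^7) = 0.1731 in⁴
Solid circle: I = πd⁴/64  ⇒  d = (64I/π)^(1/4) = (64×0.1731/π)^(1/4) = 1.37 in

d ≈ 1.37 in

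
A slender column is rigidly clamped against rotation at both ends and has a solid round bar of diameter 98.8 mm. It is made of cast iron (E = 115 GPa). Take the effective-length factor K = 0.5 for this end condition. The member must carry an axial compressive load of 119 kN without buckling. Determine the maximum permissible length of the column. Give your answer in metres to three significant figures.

L_max ≈ 13.4 m

I = πd⁴/64 = π×98.8⁴/64 = 4.677×10^6 mm⁴
I = 4.677×10^-6 m⁴
At the buckling limit P_cr = P = 1.190×10^5 N
From P_cr = π²EI/(K·L)²:  L = (1/K)·√(π²EI/P_cr) = (1/0.5)·√(π²×1.15×10^11×4.677×10^-6/1.190×10^5)
L = 13.4 m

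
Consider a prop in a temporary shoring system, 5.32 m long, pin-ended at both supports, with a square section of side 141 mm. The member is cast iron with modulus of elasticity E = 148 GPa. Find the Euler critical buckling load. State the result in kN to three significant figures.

P_cr ≈ 1700 kN

I = a⁴/12 = 141⁴/12 = 3.294×10^7 mm⁴
I = 3.294×10^7 mm⁴ = 3.294×10^-5 m⁴
Effective length L_e = K·L = 1 × 5.32 = 5.320 m
P_cr = π²EI / L_e² = π² × 148×10⁹ × 3.294×10^-5 / 5.320² = 1.700×10^6 N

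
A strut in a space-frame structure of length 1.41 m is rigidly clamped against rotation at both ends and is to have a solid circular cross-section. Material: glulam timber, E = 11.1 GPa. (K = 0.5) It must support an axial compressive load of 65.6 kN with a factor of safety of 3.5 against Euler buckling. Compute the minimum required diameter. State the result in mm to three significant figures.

d ≈ 67.9 mm

Required P_cr = n·P = 3.5 × 65.6 = 229.6 kN
L_e = K·L = 0.5 × 1.41 = 0.7050 m
Required I = P_cr·L_e²/(π²E) = 2.296×10^5 × 0.7050² / (π² × 1.11×10^10) = 1.042×10^-6 m⁴
I_req = 1.042×10^6 mm⁴
Solid circle: I = πd⁴/64  ⇒  d = (64I/π)^(1/4) = (64×1.042×10^6/π)^(1/4) = 67.9 mm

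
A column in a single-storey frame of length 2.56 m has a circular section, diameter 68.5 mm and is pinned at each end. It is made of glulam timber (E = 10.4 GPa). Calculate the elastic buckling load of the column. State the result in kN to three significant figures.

I = πd⁴/64 = π×68.5⁴/64 = 1.081×10^6 mm⁴
I = 1.081×10^6 mm⁴ = 1.081×10^-6 m⁴
Effective length L_e = K·L = 1 × 2.56 = 2.560 m
P_cr = π²EI / L_e² = π² × 10.4×10⁹ × 1.081×10^-6 / 2.560² = 1.693×10^4 N

P_cr ≈ 16.9 kN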